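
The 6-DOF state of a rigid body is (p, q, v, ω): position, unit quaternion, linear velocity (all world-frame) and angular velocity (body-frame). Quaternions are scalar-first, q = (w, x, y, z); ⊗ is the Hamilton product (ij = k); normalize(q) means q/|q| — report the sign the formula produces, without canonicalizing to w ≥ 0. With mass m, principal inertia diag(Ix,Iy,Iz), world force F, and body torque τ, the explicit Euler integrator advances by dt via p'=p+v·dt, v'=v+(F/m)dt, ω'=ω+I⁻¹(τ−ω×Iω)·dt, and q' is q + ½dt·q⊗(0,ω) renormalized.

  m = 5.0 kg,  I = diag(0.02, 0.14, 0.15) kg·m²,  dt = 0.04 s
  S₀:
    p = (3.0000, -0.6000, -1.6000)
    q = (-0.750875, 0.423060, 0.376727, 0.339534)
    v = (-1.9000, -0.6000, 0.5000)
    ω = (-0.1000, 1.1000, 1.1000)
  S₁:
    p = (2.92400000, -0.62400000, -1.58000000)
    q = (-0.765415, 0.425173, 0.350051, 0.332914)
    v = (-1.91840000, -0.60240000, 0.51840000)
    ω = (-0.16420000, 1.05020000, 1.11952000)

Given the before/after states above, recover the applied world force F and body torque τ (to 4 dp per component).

F = (-2.3000, -0.3000, 2.3000)
τ = (-0.0200, -0.1600, 0.0600)

ω₁ − ω₀ = (-0.06420000, -0.04980000, 0.01952000)
precession coupling = (0.0121, 0.0143, -0.0132)
applied torque τ = (-0.0200, -0.1600, 0.0600)
v₁ − v₀ = (-0.01840000, -0.00240000, 0.01840000)
applied force F = (-2.3000, -0.3000, 2.3000)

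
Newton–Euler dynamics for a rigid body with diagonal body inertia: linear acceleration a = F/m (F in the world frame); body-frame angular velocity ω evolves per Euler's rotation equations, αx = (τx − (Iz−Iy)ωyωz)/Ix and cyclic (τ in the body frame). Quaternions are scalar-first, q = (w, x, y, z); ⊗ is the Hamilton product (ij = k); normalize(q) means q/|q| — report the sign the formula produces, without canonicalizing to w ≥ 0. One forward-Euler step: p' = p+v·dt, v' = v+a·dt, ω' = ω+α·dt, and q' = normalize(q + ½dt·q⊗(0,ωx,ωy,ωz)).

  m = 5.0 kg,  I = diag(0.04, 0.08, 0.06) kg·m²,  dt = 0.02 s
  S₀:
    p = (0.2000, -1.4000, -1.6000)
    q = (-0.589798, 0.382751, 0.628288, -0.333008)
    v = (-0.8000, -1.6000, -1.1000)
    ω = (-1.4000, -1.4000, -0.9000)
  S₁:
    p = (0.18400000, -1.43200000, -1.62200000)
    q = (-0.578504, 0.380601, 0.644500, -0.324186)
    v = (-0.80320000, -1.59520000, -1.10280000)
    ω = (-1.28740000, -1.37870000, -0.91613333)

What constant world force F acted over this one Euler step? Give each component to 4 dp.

Δv = v₁−v₀ = (-0.00320000, 0.00480000, -0.00280000)
F = m·Δv/dt = (-0.8000, 1.2000, -0.7000)

F = (-0.8000, 1.2000, -0.7000)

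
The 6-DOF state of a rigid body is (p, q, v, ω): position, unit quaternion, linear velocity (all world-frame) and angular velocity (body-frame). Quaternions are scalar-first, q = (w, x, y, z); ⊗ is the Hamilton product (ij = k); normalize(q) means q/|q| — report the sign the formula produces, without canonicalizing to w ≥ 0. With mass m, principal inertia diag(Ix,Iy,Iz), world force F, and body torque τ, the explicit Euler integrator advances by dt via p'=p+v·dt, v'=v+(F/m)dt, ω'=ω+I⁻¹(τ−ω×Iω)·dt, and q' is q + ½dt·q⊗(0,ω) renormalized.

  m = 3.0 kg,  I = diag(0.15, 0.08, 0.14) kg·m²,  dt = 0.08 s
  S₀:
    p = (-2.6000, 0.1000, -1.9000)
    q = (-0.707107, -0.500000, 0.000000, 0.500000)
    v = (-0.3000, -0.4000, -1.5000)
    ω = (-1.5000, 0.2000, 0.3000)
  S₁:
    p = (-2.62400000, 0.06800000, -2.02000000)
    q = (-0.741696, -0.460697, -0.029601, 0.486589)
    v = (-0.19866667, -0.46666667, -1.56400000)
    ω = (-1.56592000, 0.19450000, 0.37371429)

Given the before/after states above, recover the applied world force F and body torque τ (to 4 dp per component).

F = (3.8000, -2.5000, -2.4000)
τ = (-0.1200, -0.0100, 0.1500)

v₁ − v₀ = (0.10133333, -0.06666667, -0.06400000)
m·(v₁−v₀)/dt = (3.8000, -2.5000, -2.4000)
Δω = ω₁−ω₀ = (-0.06592000, -0.00550000, 0.07371429)
τ = I·(Δω/dt) + ω₀×(Iω₀) = (-0.1200, -0.0100, 0.1500)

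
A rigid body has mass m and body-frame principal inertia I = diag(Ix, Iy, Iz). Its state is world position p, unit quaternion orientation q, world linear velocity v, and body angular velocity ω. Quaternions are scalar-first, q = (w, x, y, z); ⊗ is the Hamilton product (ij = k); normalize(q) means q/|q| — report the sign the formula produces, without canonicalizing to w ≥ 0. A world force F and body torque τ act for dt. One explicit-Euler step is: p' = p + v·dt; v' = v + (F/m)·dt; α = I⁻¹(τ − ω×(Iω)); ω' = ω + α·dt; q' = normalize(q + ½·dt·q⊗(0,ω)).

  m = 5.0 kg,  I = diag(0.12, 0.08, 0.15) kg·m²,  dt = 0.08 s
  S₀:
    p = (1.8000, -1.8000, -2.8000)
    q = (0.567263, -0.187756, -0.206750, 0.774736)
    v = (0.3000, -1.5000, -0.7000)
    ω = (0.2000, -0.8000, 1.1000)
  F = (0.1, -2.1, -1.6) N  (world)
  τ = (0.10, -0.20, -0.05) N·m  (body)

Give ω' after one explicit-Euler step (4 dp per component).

ω' = (0.3077, -0.9934, 1.0699)

α = I⁻¹(τ − ω×Iω) = (1.3467, -2.4175, -0.3760)
ω' = ω + α·dt = (0.3077, -0.9934, 1.0699)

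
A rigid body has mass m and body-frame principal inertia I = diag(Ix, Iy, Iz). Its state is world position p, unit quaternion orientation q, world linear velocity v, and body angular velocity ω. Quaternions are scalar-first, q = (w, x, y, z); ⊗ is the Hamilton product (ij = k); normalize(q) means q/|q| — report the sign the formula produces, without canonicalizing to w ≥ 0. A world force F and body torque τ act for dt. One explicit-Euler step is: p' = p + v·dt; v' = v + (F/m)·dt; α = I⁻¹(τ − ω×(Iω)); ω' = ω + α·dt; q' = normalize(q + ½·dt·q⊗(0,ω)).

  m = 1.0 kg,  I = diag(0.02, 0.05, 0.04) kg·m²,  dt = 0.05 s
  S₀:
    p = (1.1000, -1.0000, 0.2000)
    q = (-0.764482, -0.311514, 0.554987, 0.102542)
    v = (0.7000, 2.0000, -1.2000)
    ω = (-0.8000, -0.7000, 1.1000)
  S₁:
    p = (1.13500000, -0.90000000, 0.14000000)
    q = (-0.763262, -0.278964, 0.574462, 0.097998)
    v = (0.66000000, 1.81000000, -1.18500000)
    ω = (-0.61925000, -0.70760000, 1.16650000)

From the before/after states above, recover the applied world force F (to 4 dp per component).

v₁ − v₀ = (-0.04000000, -0.19000000, 0.01500000)
F = m·Δv/dt = (-0.8000, -3.8000, 0.3000)

F = (-0.8000, -3.8000, 0.3000)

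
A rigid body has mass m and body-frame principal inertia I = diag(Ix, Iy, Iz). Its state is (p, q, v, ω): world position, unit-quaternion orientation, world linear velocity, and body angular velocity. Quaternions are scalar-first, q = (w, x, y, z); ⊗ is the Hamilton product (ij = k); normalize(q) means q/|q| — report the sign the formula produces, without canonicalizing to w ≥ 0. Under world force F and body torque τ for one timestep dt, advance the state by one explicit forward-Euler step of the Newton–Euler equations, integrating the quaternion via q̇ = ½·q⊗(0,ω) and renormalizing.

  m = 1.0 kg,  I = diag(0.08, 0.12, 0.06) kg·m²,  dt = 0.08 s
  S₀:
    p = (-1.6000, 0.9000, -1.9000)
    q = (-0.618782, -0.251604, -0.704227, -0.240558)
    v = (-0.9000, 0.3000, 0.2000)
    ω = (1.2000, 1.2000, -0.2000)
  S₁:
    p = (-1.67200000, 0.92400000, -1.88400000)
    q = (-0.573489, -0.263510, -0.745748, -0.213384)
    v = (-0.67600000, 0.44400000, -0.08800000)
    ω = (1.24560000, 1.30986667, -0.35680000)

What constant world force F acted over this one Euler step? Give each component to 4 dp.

F = (2.8000, 1.8000, -3.6000)

Δv = v₁−v₀ = (0.22400000, 0.14400000, -0.28800000)
m·(v₁−v₀)/dt = (2.8000, 1.8000, -3.6000)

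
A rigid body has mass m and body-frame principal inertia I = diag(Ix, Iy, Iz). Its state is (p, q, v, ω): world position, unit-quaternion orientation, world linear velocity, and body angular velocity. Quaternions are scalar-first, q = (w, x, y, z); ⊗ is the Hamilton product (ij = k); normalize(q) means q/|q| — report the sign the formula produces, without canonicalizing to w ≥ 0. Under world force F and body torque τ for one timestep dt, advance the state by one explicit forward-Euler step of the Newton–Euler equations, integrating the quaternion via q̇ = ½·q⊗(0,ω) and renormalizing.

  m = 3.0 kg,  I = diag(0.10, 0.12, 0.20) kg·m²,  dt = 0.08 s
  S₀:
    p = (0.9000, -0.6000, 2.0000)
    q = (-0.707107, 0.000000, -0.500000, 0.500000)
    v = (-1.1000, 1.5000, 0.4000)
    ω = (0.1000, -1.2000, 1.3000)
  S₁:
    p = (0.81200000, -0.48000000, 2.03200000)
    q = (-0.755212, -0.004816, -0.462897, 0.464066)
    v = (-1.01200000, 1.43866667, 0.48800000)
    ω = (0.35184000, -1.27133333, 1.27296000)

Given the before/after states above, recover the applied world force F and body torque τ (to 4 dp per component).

v₁ − v₀ = (0.08800000, -0.06133333, 0.08800000)
F = m·Δv/dt = (3.3000, -2.3000, 3.3000)
rate change Δω = (0.25184000, -0.07133333, -0.02704000)
ω₀×(Iω₀) = (-0.1248, -0.0130, -0.0024)
I·α + gyro = (0.1900, -0.1200, -0.0700)

F = (3.3000, -2.3000, 3.3000)
τ = (0.1900, -0.1200, -0.0700)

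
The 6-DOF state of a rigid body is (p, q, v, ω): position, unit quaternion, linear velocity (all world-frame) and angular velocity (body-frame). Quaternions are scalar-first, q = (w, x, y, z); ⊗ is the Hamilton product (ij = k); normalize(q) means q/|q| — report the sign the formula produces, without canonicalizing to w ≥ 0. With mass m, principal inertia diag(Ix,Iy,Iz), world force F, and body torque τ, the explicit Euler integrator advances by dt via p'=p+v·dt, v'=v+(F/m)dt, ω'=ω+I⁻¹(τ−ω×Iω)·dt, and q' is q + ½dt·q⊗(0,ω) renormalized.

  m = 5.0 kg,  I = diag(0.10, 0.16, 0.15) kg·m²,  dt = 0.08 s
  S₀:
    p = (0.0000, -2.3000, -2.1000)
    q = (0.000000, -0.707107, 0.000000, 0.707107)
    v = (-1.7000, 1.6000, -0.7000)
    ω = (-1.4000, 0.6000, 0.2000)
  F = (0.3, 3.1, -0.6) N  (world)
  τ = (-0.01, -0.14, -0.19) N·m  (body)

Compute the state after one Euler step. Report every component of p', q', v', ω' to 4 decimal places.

p' = (-0.1360, -2.1720, -2.1560)
q' = (-0.0452, -0.7227, -0.0339, 0.6888)
v' = (-1.6952, 1.6496, -0.7096)
ω' = (-1.4070, 0.5230, 0.1255)

(τ − ω×Iω)/I = (-0.0880, -0.9625, -0.9307)
ω' = ω + α·dt = (-1.4070, 0.5230, 0.1255)
2q̇ = q⊗(0,ω) = (-1.1313712, -0.4242642, -0.8485284, -0.4242642)
updated quaternion q' = (-0.0452, -0.7227, -0.0339, 0.6888)
p + v·dt = (-0.1360, -2.1720, -2.1560)
v + (F/m)dt = (-1.6952, 1.6496, -0.7096)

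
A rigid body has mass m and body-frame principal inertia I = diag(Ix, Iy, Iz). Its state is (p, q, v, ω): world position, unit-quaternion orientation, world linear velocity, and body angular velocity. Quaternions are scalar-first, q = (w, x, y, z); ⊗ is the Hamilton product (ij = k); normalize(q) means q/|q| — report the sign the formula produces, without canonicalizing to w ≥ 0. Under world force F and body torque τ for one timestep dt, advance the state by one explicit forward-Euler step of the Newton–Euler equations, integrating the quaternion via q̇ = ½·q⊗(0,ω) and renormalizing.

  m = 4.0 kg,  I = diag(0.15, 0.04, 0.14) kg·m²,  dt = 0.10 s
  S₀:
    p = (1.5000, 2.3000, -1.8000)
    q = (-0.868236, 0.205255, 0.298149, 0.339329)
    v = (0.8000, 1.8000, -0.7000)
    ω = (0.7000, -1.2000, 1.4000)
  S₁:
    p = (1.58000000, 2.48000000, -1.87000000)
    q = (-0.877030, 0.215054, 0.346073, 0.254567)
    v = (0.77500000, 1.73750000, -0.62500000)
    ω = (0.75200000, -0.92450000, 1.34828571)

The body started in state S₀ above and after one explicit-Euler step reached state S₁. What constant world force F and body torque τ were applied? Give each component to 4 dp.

Δv = v₁−v₀ = (-0.02500000, -0.06250000, 0.07500000)
applied force F = (-1.0000, -2.5000, 3.0000)
ω₁ − ω₀ = (0.05200000, 0.27550000, -0.05171429)
precession coupling = (-0.1680, 0.0098, 0.0924)
I·α + gyro = (-0.0900, 0.1200, 0.0200)

F = (-1.0000, -2.5000, 3.0000)
τ = (-0.0900, 0.1200, 0.0200)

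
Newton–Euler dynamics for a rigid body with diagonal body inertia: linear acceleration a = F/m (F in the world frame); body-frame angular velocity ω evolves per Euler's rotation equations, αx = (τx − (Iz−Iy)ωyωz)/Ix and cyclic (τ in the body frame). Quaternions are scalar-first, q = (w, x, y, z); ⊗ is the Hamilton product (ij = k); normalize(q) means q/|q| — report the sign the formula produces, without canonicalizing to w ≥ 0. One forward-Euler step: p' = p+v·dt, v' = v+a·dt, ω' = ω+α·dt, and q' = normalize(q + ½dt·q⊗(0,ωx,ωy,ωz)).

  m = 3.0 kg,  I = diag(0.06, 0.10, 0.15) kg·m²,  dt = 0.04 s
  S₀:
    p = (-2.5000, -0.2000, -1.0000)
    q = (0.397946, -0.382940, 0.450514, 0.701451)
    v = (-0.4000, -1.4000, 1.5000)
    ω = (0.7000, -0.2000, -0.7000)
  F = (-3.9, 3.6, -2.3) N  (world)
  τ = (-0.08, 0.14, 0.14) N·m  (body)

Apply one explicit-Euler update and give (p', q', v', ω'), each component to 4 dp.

p' = (-2.5160, -0.2560, -0.9400)
q' = (0.4148, -0.3808, 0.4533, 0.6910)
v' = (-0.4520, -1.3520, 1.4693)
ω' = (0.6420, -0.1616, -0.6612)

precession coupling ω×(Iω) = (0.0070, 0.0441, -0.0056)
α = I⁻¹(τ − ω×Iω) = (-1.4500, 0.9590, 0.9707)
ω' = ω + α·dt = (0.6420, -0.1616, -0.6612)
q⊗(0,ω) = (0.8491765, 0.1034926, 0.1433685, -0.5173340)
updated quaternion q' = (0.4148, -0.3808, 0.4533, 0.6910)
p + v·dt = (-2.5160, -0.2560, -0.9400)
v' = v + a·dt = (-0.4520, -1.3520, 1.4693)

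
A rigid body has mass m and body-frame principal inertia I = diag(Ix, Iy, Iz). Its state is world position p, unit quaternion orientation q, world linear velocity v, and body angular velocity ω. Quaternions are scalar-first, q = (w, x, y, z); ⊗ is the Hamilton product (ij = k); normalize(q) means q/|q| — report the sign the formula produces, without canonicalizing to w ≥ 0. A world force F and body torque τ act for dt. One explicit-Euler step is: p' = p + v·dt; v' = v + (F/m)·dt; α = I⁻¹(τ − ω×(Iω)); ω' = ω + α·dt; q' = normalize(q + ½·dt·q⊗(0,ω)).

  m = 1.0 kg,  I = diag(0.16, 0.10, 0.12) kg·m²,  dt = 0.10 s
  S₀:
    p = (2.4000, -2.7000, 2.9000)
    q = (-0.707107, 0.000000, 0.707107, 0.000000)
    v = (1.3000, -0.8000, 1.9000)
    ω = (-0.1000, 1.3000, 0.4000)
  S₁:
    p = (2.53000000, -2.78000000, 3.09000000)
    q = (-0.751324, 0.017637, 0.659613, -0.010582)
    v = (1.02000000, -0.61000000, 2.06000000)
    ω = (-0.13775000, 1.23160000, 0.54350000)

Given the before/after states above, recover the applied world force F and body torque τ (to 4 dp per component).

F = (-2.8000, 1.9000, 1.6000)
τ = (-0.0500, -0.0700, 0.1800)

Δω = ω₁−ω₀ = (-0.03775000, -0.06840000, 0.14350000)
I·α + gyro = (-0.0500, -0.0700, 0.1800)
v₁ − v₀ = (-0.28000000, 0.19000000, 0.16000000)
F = m·Δv/dt = (-2.8000, 1.9000, 1.6000)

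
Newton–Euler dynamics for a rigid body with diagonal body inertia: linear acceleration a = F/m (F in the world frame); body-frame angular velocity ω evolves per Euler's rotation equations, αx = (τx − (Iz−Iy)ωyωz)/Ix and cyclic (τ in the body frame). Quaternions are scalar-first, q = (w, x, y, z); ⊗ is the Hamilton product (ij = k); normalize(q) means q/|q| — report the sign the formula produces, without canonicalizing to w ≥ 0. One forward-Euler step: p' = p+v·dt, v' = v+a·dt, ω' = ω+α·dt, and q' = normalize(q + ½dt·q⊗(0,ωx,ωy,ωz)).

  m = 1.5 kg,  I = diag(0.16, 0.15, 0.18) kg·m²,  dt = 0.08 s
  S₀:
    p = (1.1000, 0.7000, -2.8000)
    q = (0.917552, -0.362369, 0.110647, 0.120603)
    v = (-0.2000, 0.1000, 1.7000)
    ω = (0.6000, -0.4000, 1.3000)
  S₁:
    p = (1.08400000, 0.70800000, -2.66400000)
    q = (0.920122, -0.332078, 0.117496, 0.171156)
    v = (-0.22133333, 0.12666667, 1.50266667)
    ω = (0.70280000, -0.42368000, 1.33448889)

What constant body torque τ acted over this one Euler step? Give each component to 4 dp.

τ = (0.1900, -0.0600, 0.0800)

Δω = ω₁−ω₀ = (0.10280000, -0.02368000, 0.03448889)
ω₀×(Iω₀) = (-0.0156, -0.0156, 0.0024)
applied torque τ = (0.1900, -0.0600, 0.0800)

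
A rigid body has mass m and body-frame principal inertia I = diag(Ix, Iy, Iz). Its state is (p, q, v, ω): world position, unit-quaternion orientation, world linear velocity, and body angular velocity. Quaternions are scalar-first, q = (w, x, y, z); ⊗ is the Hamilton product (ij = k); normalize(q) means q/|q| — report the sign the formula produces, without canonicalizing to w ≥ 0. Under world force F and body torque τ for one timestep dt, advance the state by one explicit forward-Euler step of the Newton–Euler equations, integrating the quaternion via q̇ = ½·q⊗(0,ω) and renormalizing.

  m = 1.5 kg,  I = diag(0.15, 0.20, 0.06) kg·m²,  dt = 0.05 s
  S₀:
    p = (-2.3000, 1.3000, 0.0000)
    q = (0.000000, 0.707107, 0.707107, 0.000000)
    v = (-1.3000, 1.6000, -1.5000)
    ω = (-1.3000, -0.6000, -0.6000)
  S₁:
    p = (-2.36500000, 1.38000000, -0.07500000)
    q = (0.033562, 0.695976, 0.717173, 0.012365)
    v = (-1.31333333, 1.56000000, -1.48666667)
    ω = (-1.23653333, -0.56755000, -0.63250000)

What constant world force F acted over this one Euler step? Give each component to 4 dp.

F = (-0.4000, -1.2000, 0.4000)

v₁ − v₀ = (-0.01333333, -0.04000000, 0.01333333)
applied force F = (-0.4000, -1.2000, 0.4000)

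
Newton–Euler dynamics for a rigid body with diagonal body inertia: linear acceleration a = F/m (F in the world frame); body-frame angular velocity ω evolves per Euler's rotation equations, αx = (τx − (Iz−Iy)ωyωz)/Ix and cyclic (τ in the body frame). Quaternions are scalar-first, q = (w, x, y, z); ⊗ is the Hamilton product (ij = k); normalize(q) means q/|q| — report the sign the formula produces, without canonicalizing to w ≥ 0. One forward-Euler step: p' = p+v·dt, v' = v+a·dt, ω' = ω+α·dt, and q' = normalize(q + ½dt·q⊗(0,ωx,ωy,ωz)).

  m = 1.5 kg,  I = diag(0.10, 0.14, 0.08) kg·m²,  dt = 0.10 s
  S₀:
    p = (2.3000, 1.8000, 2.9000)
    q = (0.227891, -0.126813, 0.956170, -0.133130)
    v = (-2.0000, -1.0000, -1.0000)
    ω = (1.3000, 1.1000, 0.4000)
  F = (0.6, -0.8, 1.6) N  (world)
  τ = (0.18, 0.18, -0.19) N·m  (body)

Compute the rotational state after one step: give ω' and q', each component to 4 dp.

precession coupling ω×(Iω) = (-0.0264, 0.0104, 0.0572)
angular accel α = (2.0640, 1.2114, -3.0900)
ω' = ω + α·dt = (1.5064, 1.2211, 0.0910)
q⊗(0,ω) = (-0.8336781, 0.8251693, 0.1283363, -1.2913589)
q' = normalize(q + ½dt·q⊗(0,ω)) = (0.1855, -0.0852, 0.9589, -0.1969)

ω' = (1.5064, 1.2211, 0.0910)
q' = (0.1855, -0.0852, 0.9589, -0.1969)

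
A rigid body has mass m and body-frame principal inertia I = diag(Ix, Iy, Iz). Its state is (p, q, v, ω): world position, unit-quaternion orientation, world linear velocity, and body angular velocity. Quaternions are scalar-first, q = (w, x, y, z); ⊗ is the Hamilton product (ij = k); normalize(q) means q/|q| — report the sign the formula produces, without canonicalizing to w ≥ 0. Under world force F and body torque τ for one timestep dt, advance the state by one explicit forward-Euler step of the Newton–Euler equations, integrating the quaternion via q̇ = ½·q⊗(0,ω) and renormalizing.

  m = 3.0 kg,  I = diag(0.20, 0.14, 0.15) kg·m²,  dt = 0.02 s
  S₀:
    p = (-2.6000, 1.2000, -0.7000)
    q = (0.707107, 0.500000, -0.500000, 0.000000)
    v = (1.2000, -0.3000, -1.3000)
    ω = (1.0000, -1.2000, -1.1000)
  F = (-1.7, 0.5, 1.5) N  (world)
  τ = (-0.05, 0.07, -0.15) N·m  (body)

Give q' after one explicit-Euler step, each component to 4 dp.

2q̇ = q⊗(0,ω) = (-1.1000000, 1.2571070, -0.2985284, -0.8778177)
updated quaternion q' = (0.6960, 0.5125, -0.5029, -0.0088)

q' = (0.6960, 0.5125, -0.5029, -0.0088)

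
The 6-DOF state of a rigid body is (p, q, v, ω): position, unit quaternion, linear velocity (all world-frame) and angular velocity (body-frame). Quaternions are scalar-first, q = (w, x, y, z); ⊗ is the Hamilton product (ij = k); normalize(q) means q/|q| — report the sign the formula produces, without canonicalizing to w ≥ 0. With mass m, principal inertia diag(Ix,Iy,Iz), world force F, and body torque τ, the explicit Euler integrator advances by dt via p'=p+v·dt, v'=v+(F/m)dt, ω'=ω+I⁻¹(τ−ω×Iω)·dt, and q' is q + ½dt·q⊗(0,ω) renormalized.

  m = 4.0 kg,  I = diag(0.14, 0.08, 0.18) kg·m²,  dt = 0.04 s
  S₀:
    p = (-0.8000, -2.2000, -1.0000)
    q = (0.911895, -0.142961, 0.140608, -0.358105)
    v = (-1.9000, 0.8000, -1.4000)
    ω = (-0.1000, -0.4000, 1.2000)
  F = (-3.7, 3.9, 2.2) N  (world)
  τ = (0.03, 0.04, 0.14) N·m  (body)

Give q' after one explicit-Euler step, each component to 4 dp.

2q̇ = q⊗(0,ω) = (0.4716731, -0.0657019, -0.1573943, 1.1655192)
q' = normalize(q + ½dt·q⊗(0,ω)) = (0.9210, -0.1442, 0.1374, -0.3347)

q' = (0.9210, -0.1442, 0.1374, -0.3347)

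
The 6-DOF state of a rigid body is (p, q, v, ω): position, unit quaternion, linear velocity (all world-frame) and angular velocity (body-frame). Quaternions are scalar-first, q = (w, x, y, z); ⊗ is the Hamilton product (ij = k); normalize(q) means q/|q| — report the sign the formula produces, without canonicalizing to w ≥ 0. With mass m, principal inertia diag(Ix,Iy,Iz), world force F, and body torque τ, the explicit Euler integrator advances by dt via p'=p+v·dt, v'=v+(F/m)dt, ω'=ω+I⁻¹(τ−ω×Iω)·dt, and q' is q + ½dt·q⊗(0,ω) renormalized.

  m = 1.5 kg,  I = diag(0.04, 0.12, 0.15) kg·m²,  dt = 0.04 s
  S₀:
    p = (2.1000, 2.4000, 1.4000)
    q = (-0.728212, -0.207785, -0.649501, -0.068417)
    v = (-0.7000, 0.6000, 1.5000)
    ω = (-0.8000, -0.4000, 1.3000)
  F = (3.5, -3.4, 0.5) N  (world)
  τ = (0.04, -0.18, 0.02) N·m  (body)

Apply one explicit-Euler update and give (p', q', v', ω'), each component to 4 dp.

p' = (2.0720, 2.4240, 1.4600)
q' = (-0.7346, -0.2135, -0.6369, -0.0960)
v' = (-0.6067, 0.5093, 1.5133)
ω' = (-0.7444, -0.4981, 1.2985)

gyro term ω×Iω = (-0.0156, 0.1144, 0.0256)
angular accel α = (1.3900, -2.4533, -0.0373)
ω + α·dt = (-0.7444, -0.4981, 1.2985)
q⊗(0,ω) = (-0.3370863, -0.2891485, 0.6161389, -1.3831624)
q' = normalize(q + ½dt·q⊗(0,ω)) = (-0.7346, -0.2135, -0.6369, -0.0960)
linear accel F/m = (2.3333, -2.2667, 0.3333)
p + v·dt = (2.0720, 2.4240, 1.4600)
new velocity v' = (-0.6067, 0.5093, 1.5133)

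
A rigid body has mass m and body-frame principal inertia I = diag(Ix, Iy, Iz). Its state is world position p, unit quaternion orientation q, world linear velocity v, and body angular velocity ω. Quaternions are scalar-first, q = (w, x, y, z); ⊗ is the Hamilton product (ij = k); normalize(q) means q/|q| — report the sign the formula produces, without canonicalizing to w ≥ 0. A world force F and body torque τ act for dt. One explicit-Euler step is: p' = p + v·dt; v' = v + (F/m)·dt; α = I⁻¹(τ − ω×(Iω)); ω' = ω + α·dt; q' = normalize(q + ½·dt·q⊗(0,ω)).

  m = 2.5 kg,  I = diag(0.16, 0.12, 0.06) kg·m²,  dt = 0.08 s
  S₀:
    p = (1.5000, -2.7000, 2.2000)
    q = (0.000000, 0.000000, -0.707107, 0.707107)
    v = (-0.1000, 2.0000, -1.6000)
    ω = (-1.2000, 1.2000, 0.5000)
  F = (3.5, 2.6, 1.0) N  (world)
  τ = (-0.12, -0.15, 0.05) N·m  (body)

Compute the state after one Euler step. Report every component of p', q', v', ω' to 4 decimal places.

a = (1.4000, 1.0400, 0.4000)
p + v·dt = (1.4920, -2.5400, 2.0720)
v + (F/m)dt = (0.0120, 2.0832, -1.5680)
α = I⁻¹(τ − ω×Iω) = (-0.5250, -0.7500, -0.1267)
new body rate ω' = (-1.2420, 1.1400, 0.4899)
q⊗(0,ω) = (0.4949749, -1.2020819, -0.8485284, -0.8485284)
q + ½dt·q⊗(0,ω), renormalized = (0.0197, -0.0480, -0.7392, 0.6715)

p' = (1.4920, -2.5400, 2.0720)
q' = (0.0197, -0.0480, -0.7392, 0.6715)
v' = (0.0120, 2.0832, -1.5680)
ω' = (-1.2420, 1.1400, 0.4899)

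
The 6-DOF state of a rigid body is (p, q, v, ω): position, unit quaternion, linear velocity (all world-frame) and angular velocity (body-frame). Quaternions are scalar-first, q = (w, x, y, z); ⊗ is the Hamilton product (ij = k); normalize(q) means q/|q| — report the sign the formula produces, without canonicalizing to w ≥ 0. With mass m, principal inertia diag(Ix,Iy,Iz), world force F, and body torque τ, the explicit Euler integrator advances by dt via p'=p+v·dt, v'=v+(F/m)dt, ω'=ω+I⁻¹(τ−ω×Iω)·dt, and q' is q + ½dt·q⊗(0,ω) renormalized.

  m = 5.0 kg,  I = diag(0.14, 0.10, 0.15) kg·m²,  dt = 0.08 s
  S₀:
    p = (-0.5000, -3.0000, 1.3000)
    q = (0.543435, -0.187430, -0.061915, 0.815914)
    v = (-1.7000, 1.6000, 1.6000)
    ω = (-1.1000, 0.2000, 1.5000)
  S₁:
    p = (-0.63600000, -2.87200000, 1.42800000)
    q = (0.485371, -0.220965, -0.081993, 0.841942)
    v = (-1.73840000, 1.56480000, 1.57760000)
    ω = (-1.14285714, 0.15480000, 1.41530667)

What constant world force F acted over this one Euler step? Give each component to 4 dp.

F = (-2.4000, -2.2000, -1.4000)

v₁ − v₀ = (-0.03840000, -0.03520000, -0.02240000)
m·(v₁−v₀)/dt = (-2.4000, -2.2000, -1.4000)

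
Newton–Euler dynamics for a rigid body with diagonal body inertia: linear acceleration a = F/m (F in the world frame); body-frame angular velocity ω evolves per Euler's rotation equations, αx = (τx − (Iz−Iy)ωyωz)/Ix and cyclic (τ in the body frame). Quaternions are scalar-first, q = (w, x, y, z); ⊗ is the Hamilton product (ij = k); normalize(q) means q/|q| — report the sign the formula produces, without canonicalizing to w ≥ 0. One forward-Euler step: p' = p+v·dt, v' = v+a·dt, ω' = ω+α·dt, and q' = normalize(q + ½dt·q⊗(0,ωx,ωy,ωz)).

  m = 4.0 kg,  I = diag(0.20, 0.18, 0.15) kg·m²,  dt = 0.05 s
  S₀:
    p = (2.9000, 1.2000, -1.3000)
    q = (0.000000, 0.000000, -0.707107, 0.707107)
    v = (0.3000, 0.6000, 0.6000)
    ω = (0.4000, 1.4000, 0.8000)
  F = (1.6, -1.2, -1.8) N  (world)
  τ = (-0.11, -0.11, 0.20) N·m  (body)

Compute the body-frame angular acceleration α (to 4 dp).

α = (-0.3820, -0.7000, 1.4080)

gyro term ω×Iω = (-0.0336, 0.0160, -0.0112)
angular accel α = (-0.3820, -0.7000, 1.4080)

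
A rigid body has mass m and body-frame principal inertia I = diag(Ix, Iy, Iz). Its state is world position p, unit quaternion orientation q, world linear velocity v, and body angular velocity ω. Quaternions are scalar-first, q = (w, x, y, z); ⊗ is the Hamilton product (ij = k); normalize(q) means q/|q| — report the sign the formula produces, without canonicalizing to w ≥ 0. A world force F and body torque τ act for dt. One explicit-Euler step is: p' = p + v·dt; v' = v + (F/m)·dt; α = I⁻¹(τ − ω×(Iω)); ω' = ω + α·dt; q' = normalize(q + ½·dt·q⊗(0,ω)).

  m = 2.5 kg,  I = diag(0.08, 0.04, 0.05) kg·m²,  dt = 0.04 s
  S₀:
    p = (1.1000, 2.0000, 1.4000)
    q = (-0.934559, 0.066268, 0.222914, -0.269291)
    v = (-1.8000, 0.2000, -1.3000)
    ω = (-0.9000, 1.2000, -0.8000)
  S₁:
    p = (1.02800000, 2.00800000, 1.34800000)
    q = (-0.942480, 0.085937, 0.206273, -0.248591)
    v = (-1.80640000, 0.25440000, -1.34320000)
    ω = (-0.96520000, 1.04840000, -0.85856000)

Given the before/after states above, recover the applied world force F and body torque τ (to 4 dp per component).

F = (-0.4000, 3.4000, -2.7000)
τ = (-0.1400, -0.1300, -0.0300)

rate change Δω = (-0.06520000, -0.15160000, -0.05856000)
ω₀×(Iω₀) = (-0.0096, 0.0216, 0.0432)
applied torque τ = (-0.1400, -0.1300, -0.0300)
velocity change Δv = (-0.00640000, 0.05440000, -0.04320000)
F = m·Δv/dt = (-0.4000, 3.4000, -2.7000)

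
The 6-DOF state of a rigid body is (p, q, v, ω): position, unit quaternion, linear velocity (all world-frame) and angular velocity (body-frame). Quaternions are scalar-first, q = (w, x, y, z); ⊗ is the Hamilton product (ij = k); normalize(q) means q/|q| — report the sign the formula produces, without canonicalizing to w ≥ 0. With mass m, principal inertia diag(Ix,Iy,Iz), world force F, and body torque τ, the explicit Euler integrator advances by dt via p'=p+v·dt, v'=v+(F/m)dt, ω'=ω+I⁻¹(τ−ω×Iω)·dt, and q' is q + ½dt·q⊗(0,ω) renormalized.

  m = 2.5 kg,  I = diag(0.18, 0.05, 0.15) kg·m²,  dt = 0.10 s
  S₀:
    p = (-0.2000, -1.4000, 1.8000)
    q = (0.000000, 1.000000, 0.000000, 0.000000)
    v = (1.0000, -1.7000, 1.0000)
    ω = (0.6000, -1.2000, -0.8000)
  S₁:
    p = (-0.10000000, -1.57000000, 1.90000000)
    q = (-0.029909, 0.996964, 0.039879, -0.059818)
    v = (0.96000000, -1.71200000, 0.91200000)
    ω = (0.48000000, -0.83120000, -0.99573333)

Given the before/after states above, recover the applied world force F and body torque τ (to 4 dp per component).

F = (-1.0000, -0.3000, -2.2000)
τ = (-0.1200, 0.1700, -0.2000)

ω₁ − ω₀ = (-0.12000000, 0.36880000, -0.19573333)
τ = I·(Δω/dt) + ω₀×(Iω₀) = (-0.1200, 0.1700, -0.2000)
Δv = v₁−v₀ = (-0.04000000, -0.01200000, -0.08800000)
m·(v₁−v₀)/dt = (-1.0000, -0.3000, -2.2000)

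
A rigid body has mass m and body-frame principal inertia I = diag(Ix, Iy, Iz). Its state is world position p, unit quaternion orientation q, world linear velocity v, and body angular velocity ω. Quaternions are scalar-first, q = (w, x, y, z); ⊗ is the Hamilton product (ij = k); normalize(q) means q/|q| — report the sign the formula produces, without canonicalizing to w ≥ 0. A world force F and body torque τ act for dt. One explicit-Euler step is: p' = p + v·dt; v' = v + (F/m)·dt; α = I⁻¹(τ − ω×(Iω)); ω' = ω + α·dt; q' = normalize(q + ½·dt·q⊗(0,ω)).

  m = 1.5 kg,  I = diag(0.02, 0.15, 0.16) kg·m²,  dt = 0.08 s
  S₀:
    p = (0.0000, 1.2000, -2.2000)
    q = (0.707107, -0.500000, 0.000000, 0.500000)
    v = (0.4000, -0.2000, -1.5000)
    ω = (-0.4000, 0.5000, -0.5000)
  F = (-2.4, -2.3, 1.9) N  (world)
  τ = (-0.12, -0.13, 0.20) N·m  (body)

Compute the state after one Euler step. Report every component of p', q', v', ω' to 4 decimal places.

new position p' = (0.0320, 1.1840, -2.3200)
v' = v + a·dt = (0.2720, -0.3227, -1.3987)
precession coupling ω×(Iω) = (-0.0025, -0.0280, -0.0260)
(τ − ω×Iω)/I = (-5.8750, -0.6800, 1.4125)
ω + α·dt = (-0.8700, 0.4456, -0.3870)
Hamilton product q⊗(0,ω) = (0.0500000, -0.5328428, -0.0964465, -0.6035535)
q + ½dt·q⊗(0,ω), renormalized = (0.7087, -0.5210, -0.0039, 0.4756)

p' = (0.0320, 1.1840, -2.3200)
q' = (0.7087, -0.5210, -0.0039, 0.4756)
v' = (0.2720, -0.3227, -1.3987)
ω' = (-0.8700, 0.4456, -0.3870)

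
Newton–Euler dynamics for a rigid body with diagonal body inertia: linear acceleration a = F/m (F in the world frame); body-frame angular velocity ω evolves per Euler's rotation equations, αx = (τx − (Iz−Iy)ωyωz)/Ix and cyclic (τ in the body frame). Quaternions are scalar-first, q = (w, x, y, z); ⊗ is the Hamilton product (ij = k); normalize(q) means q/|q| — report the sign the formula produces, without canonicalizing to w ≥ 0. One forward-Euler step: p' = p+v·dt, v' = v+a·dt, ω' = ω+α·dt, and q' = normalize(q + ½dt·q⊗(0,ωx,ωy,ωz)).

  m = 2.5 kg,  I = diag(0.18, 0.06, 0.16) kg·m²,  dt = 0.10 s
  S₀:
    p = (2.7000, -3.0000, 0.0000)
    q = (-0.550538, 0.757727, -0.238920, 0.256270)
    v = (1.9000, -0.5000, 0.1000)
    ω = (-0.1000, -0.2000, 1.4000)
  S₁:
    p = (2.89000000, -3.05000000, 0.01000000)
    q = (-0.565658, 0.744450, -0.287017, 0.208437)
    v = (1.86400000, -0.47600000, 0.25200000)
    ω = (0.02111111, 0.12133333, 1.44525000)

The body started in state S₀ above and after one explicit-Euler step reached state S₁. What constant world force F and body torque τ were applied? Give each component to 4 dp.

F = (-0.9000, 0.6000, 3.8000)
τ = (0.1900, 0.1900, 0.0700)

v₁ − v₀ = (-0.03600000, 0.02400000, 0.15200000)
m·(v₁−v₀)/dt = (-0.9000, 0.6000, 3.8000)
ω₁ − ω₀ = (0.12111111, 0.32133333, 0.04525000)
gyro term ω₀×Iω₀ = (-0.0280, -0.0028, -0.0024)
applied torque τ = (0.1900, 0.1900, 0.0700)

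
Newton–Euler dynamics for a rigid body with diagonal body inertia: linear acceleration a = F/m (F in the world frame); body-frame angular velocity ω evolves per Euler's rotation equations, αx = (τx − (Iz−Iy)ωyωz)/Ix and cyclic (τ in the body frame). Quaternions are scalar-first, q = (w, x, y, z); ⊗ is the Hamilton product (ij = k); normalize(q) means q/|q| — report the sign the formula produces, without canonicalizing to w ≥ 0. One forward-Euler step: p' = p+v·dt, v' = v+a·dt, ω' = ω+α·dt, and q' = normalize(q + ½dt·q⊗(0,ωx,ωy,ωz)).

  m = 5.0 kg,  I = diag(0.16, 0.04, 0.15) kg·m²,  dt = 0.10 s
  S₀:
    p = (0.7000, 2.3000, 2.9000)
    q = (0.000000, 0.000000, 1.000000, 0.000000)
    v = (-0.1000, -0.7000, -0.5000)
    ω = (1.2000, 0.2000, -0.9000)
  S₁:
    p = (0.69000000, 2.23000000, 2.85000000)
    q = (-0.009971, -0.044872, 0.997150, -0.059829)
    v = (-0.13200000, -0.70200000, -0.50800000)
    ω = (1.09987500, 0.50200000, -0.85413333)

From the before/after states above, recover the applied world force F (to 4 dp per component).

v₁ − v₀ = (-0.03200000, -0.00200000, -0.00800000)
F = m·Δv/dt = (-1.6000, -0.1000, -0.4000)

F = (-1.6000, -0.1000, -0.4000)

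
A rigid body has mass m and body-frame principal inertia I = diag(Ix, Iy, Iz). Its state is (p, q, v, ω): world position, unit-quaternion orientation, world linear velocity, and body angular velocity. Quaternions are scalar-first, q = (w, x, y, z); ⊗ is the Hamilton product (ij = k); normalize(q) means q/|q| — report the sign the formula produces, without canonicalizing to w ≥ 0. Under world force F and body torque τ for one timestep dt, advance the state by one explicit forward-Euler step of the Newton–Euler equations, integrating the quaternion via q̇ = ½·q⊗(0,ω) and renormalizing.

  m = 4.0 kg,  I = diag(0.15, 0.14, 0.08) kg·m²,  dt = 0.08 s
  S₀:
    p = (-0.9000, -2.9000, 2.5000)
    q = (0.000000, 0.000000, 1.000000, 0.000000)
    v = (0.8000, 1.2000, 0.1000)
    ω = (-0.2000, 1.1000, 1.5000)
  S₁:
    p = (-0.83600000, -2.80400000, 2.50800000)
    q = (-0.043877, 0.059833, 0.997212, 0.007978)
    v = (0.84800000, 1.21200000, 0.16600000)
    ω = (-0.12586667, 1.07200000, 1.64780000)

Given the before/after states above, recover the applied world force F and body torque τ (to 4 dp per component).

F = (2.4000, 0.6000, 3.3000)
τ = (0.0400, -0.0700, 0.1500)

Δv = v₁−v₀ = (0.04800000, 0.01200000, 0.06600000)
m·(v₁−v₀)/dt = (2.4000, 0.6000, 3.3000)
rate change Δω = (0.07413333, -0.02800000, 0.14780000)
applied torque τ = (0.0400, -0.0700, 0.1500)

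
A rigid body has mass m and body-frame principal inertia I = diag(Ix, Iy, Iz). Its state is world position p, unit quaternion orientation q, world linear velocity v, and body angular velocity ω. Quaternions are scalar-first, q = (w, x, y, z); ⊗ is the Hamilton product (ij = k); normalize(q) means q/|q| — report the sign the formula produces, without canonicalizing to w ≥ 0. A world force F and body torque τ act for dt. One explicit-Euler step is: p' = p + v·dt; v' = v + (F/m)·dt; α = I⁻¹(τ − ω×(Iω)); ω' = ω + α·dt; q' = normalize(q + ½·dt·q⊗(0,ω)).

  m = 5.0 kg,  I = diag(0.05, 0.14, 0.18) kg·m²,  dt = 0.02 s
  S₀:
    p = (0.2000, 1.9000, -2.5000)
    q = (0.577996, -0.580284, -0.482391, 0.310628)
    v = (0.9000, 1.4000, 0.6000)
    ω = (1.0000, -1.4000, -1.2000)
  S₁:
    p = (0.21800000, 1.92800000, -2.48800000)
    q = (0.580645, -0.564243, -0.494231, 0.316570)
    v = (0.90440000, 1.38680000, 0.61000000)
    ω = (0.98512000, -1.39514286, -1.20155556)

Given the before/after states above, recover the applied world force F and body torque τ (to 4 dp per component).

F = (1.1000, -3.3000, 2.5000)
τ = (0.0300, 0.1900, -0.1400)

velocity change Δv = (0.00440000, -0.01320000, 0.01000000)
applied force F = (1.1000, -3.3000, 2.5000)
rate change Δω = (-0.01488000, 0.00485714, -0.00155556)
gyro term ω₀×Iω₀ = (0.0672, 0.1560, -0.1260)
I·α + gyro = (0.0300, 0.1900, -0.1400)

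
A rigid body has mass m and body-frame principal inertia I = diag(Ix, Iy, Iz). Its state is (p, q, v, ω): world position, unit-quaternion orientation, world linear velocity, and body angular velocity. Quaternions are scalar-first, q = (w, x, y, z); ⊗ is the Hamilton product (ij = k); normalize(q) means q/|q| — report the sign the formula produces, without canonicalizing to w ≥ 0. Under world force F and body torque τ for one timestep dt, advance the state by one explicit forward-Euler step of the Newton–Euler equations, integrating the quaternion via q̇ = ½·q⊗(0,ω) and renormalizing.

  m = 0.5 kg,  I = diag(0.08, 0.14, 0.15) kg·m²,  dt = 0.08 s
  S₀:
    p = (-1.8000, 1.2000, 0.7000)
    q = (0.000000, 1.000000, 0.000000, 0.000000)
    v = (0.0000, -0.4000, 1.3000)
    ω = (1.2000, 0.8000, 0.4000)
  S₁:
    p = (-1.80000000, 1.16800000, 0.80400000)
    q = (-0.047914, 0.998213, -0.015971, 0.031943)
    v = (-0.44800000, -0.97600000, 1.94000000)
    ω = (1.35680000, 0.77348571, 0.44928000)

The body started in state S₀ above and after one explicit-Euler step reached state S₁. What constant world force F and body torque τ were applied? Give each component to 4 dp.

ω₁ − ω₀ = (0.15680000, -0.02651429, 0.04928000)
gyro term ω₀×Iω₀ = (0.0032, -0.0336, 0.0576)
τ = I·(Δω/dt) + ω₀×(Iω₀) = (0.1600, -0.0800, 0.1500)
velocity change Δv = (-0.44800000, -0.57600000, 0.64000000)
applied force F = (-2.8000, -3.6000, 4.0000)

F = (-2.8000, -3.6000, 4.0000)
τ = (0.1600, -0.0800, 0.1500)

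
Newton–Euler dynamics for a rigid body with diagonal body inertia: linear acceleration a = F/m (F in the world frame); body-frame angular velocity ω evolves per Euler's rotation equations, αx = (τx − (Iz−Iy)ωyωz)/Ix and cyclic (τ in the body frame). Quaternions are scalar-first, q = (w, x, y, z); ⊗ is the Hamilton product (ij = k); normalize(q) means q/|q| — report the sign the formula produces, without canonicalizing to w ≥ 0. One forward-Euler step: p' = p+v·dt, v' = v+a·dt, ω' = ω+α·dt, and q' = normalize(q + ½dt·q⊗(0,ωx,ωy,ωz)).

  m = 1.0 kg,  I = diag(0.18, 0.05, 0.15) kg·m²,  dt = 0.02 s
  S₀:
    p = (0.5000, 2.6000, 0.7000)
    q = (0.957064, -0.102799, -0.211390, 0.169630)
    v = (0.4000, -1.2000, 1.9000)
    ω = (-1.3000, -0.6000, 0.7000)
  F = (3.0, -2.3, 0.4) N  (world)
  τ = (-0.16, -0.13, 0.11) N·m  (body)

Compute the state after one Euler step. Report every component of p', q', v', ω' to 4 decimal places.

p' = (0.5080, 2.5760, 0.7380)
q' = (0.9532, -0.1157, -0.2186, 0.1742)
v' = (0.4600, -1.2460, 1.9080)
ω' = (-1.3131, -0.6411, 0.7282)

p' = p + v·dt = (0.5080, 2.5760, 0.7380)
v' = v + a·dt = (0.4600, -1.2460, 1.9080)
(τ − ω×Iω)/I = (-0.6556, -2.0540, 1.4093)
ω + α·dt = (-1.3131, -0.6411, 0.7282)
Hamilton product q⊗(0,ω) = (-0.3792137, -1.2903782, -0.7227981, 0.4568172)
q + ½dt·q⊗(0,ω), renormalized = (0.9532, -0.1157, -0.2186, 0.1742)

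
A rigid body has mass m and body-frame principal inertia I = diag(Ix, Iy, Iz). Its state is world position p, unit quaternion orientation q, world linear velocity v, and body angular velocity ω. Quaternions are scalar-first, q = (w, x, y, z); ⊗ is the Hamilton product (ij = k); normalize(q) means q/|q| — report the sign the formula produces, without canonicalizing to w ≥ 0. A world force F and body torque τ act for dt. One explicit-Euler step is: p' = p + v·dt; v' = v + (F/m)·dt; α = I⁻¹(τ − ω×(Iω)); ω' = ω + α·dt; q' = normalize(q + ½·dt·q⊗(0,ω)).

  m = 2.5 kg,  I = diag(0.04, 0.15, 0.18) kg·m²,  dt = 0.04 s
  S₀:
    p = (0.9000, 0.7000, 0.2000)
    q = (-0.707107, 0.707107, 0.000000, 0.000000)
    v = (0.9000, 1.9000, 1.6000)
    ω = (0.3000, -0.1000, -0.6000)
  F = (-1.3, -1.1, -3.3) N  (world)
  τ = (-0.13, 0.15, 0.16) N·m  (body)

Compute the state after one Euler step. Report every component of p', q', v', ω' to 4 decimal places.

p' = (0.9360, 0.7760, 0.2640)
q' = (-0.7113, 0.7028, 0.0099, 0.0071)
v' = (0.8792, 1.8824, 1.5472)
ω' = (0.1682, -0.0667, -0.5637)

gyro term ω×Iω = (0.0018, 0.0252, -0.0033)
(τ − ω×Iω)/I = (-3.2950, 0.8320, 0.9072)
ω' = ω + α·dt = (0.1682, -0.0667, -0.5637)
Hamilton product q⊗(0,ω) = (-0.2121321, -0.2121321, 0.4949749, 0.3535535)
q' = normalize(q + ½dt·q⊗(0,ω)) = (-0.7113, 0.7028, 0.0099, 0.0071)
a = F/m = (-0.5200, -0.4400, -1.3200)
p + v·dt = (0.9360, 0.7760, 0.2640)
v + (F/m)dt = (0.8792, 1.8824, 1.5472)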